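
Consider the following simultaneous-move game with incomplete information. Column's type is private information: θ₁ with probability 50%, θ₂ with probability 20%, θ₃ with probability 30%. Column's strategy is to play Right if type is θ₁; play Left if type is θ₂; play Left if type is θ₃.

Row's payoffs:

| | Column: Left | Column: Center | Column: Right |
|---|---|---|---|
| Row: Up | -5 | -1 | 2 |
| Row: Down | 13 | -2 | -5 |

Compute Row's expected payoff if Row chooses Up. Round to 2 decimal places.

-1.50

E[Up] = 0.5·2 + 0.2·(-5) + 0.3·(-5) = 1 + (-1) + (-1.5) = -1.5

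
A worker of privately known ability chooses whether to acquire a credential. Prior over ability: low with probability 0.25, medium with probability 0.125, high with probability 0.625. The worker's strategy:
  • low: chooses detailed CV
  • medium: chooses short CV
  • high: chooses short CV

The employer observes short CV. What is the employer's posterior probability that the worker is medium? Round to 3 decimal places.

0.167

Apply Bayes' rule using the sender's strategy as the likelihood.
P(short CV) = 0.25·0 + 0.125·1 + 0.625·1 = 0.75
P(medium | short CV) = (0.125·1) / 0.75 = 0.125 / 0.75 = 0.166667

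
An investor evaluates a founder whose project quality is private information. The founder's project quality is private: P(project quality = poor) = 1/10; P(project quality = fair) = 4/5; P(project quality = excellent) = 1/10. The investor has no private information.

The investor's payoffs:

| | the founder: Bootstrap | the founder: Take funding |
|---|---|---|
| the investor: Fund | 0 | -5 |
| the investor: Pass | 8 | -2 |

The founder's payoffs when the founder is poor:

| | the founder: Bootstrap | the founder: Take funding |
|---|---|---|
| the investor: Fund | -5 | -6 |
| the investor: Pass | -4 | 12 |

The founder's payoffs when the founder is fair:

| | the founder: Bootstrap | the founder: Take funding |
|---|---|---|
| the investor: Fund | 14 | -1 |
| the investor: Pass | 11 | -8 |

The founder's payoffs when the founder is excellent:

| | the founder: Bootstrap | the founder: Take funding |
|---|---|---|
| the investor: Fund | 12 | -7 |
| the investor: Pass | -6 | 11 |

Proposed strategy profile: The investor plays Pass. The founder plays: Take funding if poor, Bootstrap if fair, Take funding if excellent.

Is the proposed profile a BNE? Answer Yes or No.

Yes

A profile is a BNE iff every type of every player is best-responding given beliefs about the other side.
The investor plays Pass: E[Pass] = 1/10·(-2) + 4/5·(8) + 1/10·(-2) = 6; E[Fund] = -1. Best-responding. ✓
The founder (project quality poor), facing Pass: Bootstrap gives -4, Take funding gives 12. Proposed Take funding is best. ✓
The founder (project quality fair), facing Pass: Bootstrap gives 11, Take funding gives -8. Proposed Bootstrap is best. ✓
The founder (project quality excellent), facing Pass: Bootstrap gives -6, Take funding gives 11. Proposed Take funding is best. ✓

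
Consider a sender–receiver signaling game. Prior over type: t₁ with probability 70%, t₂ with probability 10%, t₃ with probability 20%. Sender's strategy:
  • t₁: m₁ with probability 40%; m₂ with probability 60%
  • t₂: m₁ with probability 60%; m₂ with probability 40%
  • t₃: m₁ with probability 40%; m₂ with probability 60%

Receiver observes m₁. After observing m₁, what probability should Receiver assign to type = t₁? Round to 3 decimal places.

0.667

Apply Bayes' rule using the sender's strategy as the likelihood.
P(m₁) = 0.7·0.4 + 0.1·0.6 + 0.2·0.4 = 0.42
P(t₁ | m₁) = (0.7·0.4) / 0.42 = 0.28 / 0.42 = 0.666667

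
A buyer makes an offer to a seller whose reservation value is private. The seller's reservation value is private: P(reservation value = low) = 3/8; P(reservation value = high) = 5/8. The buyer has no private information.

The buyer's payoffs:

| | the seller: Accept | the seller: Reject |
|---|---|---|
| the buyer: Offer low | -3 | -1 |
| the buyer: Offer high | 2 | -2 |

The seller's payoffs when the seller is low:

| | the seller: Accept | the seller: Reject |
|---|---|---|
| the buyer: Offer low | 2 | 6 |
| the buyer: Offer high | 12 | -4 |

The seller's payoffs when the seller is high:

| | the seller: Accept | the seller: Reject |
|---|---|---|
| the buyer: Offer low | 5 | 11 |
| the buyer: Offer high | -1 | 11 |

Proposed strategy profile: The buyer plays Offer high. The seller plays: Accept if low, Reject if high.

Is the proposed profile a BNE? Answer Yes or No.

A profile is a BNE iff every type of every player is best-responding given beliefs about the other side.
The buyer plays Offer high: E[Offer high] = 3/8·(2) + 5/8·(-2) = -1/2; E[Offer low] = -7/4. Best-responding. ✓
The seller (reservation value low), facing Offer high: Accept gives 12, Reject gives -4. Proposed Accept is best. ✓
The seller (reservation value high), facing Offer high: Accept gives -1, Reject gives 11. Proposed Reject is best. ✓

Yes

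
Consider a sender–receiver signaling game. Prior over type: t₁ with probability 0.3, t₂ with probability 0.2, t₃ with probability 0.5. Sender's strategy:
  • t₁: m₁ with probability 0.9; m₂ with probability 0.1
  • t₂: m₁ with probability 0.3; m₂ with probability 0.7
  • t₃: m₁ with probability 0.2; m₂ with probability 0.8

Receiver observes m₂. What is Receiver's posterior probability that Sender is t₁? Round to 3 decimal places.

0.053

P(m₂) = 0.3·0.1 + 0.2·0.7 + 0.5·0.8 = 0.57
P(t₁ | m₂) = (0.3·0.1) / 0.57 = 0.03 / 0.57 = 0.0526316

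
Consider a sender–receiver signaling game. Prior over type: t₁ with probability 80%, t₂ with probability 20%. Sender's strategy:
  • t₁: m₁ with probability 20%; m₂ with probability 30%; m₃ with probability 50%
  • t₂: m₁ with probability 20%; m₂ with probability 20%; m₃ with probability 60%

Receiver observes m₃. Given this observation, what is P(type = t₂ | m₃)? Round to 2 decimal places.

P(m₃) = 0.8·0.5 + 0.2·0.6 = 0.52
P(t₂ | m₃) = (0.2·0.6) / 0.52 = 0.12 / 0.52 = 0.230769

0.23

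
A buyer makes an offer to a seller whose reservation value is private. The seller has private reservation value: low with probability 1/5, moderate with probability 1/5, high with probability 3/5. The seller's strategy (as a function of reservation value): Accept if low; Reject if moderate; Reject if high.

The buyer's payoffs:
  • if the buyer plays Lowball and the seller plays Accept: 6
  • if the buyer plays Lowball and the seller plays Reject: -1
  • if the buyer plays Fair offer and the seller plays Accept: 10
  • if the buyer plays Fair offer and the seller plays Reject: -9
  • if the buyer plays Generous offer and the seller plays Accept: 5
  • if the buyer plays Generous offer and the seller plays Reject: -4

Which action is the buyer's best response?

Lowball

Compute the buyer's expected payoff for each action, taking the expectation over the seller's type.
E[Lowball] = 1/5·(6) + 1/5·(-1) + 3/5·(-1) = 2/5
E[Fair offer] = 1/5·(10) + 1/5·(-9) + 3/5·(-9) = -26/5
E[Generous offer] = 1/5·(5) + 1/5·(-4) + 3/5·(-4) = -11/5
Best response: Lowball (2/5 is the largest).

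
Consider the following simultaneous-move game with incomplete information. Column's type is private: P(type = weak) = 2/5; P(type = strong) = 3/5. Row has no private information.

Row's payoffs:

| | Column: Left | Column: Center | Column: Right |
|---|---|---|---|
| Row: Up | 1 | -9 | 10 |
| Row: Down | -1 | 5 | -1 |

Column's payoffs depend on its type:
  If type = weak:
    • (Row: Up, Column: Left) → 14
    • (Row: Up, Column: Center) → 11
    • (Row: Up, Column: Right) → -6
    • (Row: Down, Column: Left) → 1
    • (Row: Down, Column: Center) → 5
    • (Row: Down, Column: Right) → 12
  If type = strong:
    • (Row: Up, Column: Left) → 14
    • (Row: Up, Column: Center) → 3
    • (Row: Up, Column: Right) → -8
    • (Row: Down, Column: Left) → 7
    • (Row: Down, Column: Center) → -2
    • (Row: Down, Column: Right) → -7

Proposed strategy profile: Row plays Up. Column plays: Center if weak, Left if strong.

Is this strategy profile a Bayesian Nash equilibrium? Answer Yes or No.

A profile is a BNE iff every type of every player is best-responding given beliefs about the other side.
Row plays Up: E[Up] = 2/5·(-9) + 3/5·(1) = -3; E[Down] = 7/5. Not best-responding. ✗
Column (type weak), facing Up: Left gives 14, Center gives 11, Right gives -6. Proposed Center is not best — profitable deviation exists. ✗
Column (type strong), facing Up: Left gives 14, Center gives 3, Right gives -8. Proposed Left is best. ✓

No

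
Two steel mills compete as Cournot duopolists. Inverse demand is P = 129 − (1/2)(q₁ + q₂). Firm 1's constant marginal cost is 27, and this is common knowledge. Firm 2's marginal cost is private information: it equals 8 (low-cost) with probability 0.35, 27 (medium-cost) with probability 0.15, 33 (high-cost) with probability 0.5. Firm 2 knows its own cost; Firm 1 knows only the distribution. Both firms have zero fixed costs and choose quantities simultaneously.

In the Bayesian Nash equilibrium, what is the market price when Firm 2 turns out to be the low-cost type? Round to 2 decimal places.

Each type of Firm 2 best-responds to q₁; Firm 1 best-responds to the expected q₂ over Firm 2's types.
Firm 2 with cost c maximizes (129 − (1/2)(q₁+q₂) − c)·q₂, giving q₂(c) = (129 − c − (1/2)q₁).
E[c₂] = 0.35·8 + 0.15·27 + 0.5·33 = 23.35
Firm 1's FOC against E[q₂] yields q₁ = (129 − 2·27 + E[c₂])/(3/2) = (129 − 54 + 23.35)/(3/2) = 65.5667.
q₂(low-cost) = 88.2167, so P = 129 − (1/2)·(65.5667 + 88.2167) = 52.1083.

52.11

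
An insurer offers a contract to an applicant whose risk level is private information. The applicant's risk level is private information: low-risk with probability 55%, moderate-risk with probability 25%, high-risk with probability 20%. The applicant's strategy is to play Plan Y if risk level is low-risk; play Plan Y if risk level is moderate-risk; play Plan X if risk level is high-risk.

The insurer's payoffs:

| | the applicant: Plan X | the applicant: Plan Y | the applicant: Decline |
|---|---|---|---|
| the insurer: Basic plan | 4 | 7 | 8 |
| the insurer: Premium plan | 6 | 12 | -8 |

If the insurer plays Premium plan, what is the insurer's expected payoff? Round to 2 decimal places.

10.80

E[Premium plan] = 0.55·12 + 0.25·12 + 0.2·6 = 6.6 + 3 + 1.2 = 10.8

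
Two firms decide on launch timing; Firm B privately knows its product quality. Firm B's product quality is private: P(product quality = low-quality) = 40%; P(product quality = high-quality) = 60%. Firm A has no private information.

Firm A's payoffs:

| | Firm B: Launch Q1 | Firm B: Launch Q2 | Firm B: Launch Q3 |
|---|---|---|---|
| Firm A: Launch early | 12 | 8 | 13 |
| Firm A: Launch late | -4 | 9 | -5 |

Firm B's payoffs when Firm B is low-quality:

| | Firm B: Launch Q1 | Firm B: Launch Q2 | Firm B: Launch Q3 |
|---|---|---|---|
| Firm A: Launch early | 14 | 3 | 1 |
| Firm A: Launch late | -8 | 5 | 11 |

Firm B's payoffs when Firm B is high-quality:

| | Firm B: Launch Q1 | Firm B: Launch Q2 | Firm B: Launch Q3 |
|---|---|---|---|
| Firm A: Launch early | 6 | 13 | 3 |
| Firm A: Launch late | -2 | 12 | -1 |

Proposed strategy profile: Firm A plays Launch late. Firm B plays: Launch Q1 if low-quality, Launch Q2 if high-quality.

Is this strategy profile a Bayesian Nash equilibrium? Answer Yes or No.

No

A profile is a BNE iff every type of every player is best-responding given beliefs about the other side.
Firm A plays Launch late: E[Launch late] = 0.4·(-4) + 0.6·(9) = 3.8; E[Launch early] = 9.6. Not best-responding. ✗
Firm B (product quality low-quality), facing Launch late: Launch Q1 gives -8, Launch Q2 gives 5, Launch Q3 gives 11. Proposed Launch Q1 is not best — profitable deviation exists. ✗
Firm B (product quality high-quality), facing Launch late: Launch Q1 gives -2, Launch Q2 gives 12, Launch Q3 gives -1. Proposed Launch Q2 is best. ✓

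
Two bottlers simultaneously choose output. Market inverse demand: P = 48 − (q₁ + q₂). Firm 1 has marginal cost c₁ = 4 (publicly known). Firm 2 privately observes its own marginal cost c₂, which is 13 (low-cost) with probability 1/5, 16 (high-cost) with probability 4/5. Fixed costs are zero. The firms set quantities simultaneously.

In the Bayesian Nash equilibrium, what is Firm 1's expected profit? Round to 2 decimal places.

341.02

Type-c best response for Firm 2: q₂(c) = (48 − c)/2 − q₁/2.
Firm 1 maximizes expected profit; its first-order condition is 48 − 2q₁ − E[q₂] − 4 = 0.
Substituting E[q₂] and solving: E[c₂] = 15.4, so q₁ = (48 − 2·4 + 15.4)/3 = 18.4667.
E[P] = 48 − (q₁ + E[q₂]) = 22.4667; Firm 1's expected profit = (E[P] − 4)·q₁ = (22.4667 − 4)·18.4667 = 341.018.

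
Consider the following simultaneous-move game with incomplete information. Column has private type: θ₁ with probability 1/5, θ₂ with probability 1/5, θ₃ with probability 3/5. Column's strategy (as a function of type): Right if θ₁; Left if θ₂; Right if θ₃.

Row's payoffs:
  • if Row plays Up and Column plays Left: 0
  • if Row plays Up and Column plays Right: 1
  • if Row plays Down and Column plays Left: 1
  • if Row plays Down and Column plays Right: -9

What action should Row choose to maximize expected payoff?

Up

E[Up] = 1/5·(1) + 1/5·(0) + 3/5·(1) = 4/5
E[Down] = 1/5·(-9) + 1/5·(1) + 3/5·(-9) = -7
Best response: Up (4/5 is the largest).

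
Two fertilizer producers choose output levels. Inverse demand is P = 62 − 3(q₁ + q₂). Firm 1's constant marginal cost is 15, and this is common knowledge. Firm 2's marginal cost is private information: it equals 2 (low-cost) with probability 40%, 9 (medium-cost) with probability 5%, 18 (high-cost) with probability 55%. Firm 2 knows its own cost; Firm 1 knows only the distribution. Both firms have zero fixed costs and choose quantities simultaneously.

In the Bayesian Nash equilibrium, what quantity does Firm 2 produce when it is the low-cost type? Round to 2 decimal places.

Firm 2 with cost c maximizes (62 − 3(q₁+q₂) − c)·q₂, giving q₂(c) = (62 − c − 3q₁)/6.
E[c₂] = 0.4·2 + 0.05·9 + 0.55·18 = 11.15
Firm 1's FOC against E[q₂] yields q₁ = (62 − 2·15 + E[c₂])/9 = (62 − 30 + 11.15)/9 = 4.79444.
q₂(low-cost) = (62 − 2 − 3·4.79444)/6 = 7.60278.

7.60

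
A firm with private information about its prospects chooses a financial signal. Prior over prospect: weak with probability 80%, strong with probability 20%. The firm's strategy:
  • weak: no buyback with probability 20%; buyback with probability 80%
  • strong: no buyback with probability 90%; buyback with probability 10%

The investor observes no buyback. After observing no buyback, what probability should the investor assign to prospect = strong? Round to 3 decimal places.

P(no buyback) = 0.8·0.2 + 0.2·0.9 = 0.34
P(strong | no buyback) = (0.2·0.9) / 0.34 = 0.18 / 0.34 = 0.529412

0.529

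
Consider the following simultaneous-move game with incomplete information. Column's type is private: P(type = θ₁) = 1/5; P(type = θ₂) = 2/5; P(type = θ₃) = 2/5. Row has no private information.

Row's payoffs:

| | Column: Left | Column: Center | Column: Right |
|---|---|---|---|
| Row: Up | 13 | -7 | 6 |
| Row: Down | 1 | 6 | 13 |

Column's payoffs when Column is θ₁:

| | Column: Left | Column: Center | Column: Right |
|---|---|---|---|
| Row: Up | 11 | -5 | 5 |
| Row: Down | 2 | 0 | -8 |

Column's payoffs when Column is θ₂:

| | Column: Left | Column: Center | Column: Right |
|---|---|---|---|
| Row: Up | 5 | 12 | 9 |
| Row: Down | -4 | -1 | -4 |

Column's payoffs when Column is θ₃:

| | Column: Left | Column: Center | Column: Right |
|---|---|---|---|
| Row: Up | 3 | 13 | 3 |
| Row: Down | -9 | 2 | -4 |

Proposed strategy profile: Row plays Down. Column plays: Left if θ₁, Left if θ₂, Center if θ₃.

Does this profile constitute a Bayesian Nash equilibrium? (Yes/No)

Row plays Down: E[Down] = 1/5·(1) + 2/5·(1) + 2/5·(6) = 3; E[Up] = 5. Not best-responding. ✗
Column (type θ₁), facing Down: Left gives 2, Center gives 0, Right gives -8. Proposed Left is best. ✓
Column (type θ₂), facing Down: Left gives -4, Center gives -1, Right gives -4. Proposed Left is not best — profitable deviation exists. ✗
Column (type θ₃), facing Down: Left gives -9, Center gives 2, Right gives -4. Proposed Center is best. ✓

No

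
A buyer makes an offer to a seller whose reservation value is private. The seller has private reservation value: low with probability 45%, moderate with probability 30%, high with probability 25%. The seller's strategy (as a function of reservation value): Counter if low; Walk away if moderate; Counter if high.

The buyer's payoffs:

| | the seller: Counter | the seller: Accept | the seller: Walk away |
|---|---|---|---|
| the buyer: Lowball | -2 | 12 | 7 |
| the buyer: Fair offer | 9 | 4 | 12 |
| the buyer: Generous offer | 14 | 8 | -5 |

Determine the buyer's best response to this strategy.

Fair offer

E[Lowball] = 0.45·(-2) + 0.3·(7) + 0.25·(-2) = 0.7
E[Fair offer] = 0.45·(9) + 0.3·(12) + 0.25·(9) = 9.9
E[Generous offer] = 0.45·(14) + 0.3·(-5) + 0.25·(14) = 8.3
Best response: Fair offer (9.9 is the largest).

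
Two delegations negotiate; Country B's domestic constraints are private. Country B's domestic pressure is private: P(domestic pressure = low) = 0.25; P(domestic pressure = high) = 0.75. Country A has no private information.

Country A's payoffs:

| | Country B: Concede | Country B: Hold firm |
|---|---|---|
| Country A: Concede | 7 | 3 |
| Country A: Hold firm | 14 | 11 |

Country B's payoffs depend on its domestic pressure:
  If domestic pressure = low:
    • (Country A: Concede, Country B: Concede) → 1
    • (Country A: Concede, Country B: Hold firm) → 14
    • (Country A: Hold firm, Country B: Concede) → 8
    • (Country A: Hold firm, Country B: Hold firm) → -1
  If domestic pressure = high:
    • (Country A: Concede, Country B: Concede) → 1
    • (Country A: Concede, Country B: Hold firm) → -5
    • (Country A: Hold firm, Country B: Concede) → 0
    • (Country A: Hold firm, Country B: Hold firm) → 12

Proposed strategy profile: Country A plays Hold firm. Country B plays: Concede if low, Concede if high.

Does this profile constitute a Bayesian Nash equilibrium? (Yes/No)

No

Country A plays Hold firm: E[Hold firm] = 0.25·(14) + 0.75·(14) = 14; E[Concede] = 7. Best-responding. ✓
Country B (domestic pressure low), facing Hold firm: Concede gives 8, Hold firm gives -1. Proposed Concede is best. ✓
Country B (domestic pressure high), facing Hold firm: Concede gives 0, Hold firm gives 12. Proposed Concede is not best — profitable deviation exists. ✗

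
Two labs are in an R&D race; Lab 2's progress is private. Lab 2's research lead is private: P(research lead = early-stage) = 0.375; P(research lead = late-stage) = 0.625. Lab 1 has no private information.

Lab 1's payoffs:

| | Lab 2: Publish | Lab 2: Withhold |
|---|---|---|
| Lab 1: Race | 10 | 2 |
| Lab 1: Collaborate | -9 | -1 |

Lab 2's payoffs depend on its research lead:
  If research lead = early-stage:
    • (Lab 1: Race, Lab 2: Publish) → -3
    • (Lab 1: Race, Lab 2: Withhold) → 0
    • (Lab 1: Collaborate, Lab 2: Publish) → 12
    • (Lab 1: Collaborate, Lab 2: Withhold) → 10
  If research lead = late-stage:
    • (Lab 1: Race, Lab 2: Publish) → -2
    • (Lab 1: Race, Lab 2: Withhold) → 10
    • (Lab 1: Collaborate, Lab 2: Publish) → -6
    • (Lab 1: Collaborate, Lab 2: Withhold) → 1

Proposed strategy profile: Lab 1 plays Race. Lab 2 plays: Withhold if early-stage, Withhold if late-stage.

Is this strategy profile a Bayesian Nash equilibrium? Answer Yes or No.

Yes

Lab 1 plays Race: E[Race] = 0.375·(2) + 0.625·(2) = 2; E[Collaborate] = -1. Best-responding. ✓
Lab 2 (research lead early-stage), facing Race: Publish gives -3, Withhold gives 0. Proposed Withhold is best. ✓
Lab 2 (research lead late-stage), facing Race: Publish gives -2, Withhold gives 10. Proposed Withhold is best. ✓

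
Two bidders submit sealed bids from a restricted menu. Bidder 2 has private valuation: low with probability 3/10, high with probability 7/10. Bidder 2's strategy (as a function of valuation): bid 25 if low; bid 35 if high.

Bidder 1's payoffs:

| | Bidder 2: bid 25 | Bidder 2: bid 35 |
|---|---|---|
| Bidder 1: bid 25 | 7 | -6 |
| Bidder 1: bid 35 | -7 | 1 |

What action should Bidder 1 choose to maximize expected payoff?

bid 35

E[bid 25] = 3/10·(7) + 7/10·(-6) = -21/10
E[bid 35] = 3/10·(-7) + 7/10·(1) = -7/5
Best response: bid 35 (-7/5 is the largest).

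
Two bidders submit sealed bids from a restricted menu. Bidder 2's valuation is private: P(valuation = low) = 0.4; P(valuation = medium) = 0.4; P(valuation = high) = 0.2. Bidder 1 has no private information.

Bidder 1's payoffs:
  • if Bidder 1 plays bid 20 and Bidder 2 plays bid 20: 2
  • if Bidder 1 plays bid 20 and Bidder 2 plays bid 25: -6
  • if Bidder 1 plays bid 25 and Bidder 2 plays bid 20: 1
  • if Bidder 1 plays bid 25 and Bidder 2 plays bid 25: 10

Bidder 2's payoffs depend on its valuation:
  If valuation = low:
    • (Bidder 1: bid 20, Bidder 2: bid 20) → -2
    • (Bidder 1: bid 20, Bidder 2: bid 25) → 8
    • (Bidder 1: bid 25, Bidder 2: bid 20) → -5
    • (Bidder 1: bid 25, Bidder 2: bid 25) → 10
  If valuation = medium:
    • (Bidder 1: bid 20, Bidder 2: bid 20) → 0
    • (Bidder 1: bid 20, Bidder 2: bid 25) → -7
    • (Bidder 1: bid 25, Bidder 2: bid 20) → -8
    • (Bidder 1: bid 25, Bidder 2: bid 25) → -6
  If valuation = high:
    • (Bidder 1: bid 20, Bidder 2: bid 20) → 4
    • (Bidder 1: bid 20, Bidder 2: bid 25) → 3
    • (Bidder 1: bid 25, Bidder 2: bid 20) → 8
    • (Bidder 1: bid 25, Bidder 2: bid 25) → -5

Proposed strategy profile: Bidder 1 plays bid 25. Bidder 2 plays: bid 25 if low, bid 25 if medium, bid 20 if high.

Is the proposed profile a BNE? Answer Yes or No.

Bidder 1 plays bid 25: E[bid 25] = 0.4·(10) + 0.4·(10) + 0.2·(1) = 8.2; E[bid 20] = -4.4. Best-responding. ✓
Bidder 2 (valuation low), facing bid 25: bid 20 gives -5, bid 25 gives 10. Proposed bid 25 is best. ✓
Bidder 2 (valuation medium), facing bid 25: bid 20 gives -8, bid 25 gives -6. Proposed bid 25 is best. ✓
Bidder 2 (valuation high), facing bid 25: bid 20 gives 8, bid 25 gives -5. Proposed bid 20 is best. ✓

Yes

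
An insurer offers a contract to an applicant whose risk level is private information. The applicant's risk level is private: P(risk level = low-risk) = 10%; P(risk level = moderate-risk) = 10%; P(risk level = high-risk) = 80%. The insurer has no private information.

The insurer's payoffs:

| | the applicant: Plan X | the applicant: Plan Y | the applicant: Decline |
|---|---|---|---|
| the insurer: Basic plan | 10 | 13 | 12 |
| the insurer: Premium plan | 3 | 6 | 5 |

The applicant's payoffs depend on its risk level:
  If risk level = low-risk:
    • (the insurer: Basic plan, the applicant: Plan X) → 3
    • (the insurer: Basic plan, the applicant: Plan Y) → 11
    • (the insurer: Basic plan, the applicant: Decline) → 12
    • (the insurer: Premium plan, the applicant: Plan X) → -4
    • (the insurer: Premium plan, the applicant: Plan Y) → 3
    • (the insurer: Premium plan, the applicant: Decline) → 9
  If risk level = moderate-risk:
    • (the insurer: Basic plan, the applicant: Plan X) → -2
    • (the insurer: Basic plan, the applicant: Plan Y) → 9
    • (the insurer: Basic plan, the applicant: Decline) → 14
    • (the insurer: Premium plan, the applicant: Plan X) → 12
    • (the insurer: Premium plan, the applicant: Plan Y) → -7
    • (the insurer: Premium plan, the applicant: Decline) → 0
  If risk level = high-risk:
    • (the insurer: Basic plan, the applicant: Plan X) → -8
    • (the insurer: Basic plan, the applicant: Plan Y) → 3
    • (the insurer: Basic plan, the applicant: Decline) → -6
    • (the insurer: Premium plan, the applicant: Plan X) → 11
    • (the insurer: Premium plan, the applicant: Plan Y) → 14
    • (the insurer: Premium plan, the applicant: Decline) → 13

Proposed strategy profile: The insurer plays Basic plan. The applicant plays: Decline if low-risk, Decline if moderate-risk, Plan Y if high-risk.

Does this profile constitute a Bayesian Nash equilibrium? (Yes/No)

Yes

The insurer plays Basic plan: E[Basic plan] = 0.1·(12) + 0.1·(12) + 0.8·(13) = 12.8; E[Premium plan] = 5.8. Best-responding. ✓
The applicant (risk level low-risk), facing Basic plan: Plan X gives 3, Plan Y gives 11, Decline gives 12. Proposed Decline is best. ✓
The applicant (risk level moderate-risk), facing Basic plan: Plan X gives -2, Plan Y gives 9, Decline gives 14. Proposed Decline is best. ✓
The applicant (risk level high-risk), facing Basic plan: Plan X gives -8, Plan Y gives 3, Decline gives -6. Proposed Plan Y is best. ✓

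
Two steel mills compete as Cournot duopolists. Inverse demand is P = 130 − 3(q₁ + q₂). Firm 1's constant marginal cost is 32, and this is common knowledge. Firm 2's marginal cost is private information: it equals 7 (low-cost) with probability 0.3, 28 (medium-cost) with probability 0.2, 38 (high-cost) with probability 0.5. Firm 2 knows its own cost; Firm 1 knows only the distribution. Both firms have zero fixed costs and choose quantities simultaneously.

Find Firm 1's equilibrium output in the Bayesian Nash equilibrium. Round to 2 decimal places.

Firm 2 with cost c maximizes (130 − 3(q₁+q₂) − c)·q₂, giving q₂(c) = (130 − c − 3q₁)/6.
E[c₂] = 0.3·7 + 0.2·28 + 0.5·38 = 26.7
Firm 1's FOC against E[q₂] yields q₁ = (130 − 2·32 + E[c₂])/9 = (130 − 64 + 26.7)/9 = 10.3.

10.30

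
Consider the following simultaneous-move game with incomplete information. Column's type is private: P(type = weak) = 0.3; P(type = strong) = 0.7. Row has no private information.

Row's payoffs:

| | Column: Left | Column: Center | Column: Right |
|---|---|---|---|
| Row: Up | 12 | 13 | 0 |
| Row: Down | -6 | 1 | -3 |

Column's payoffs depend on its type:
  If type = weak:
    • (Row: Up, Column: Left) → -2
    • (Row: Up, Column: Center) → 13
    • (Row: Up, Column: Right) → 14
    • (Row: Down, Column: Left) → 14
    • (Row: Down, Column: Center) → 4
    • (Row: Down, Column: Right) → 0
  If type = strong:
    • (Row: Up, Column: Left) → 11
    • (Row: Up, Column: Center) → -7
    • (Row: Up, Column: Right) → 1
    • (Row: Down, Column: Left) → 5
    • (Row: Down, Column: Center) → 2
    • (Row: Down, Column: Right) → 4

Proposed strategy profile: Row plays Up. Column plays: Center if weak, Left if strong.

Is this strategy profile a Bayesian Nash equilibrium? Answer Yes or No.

Row plays Up: E[Up] = 0.3·(13) + 0.7·(12) = 12.3; E[Down] = -3.9. Best-responding. ✓
Column (type weak), facing Up: Left gives -2, Center gives 13, Right gives 14. Proposed Center is not best — profitable deviation exists. ✗
Column (type strong), facing Up: Left gives 11, Center gives -7, Right gives 1. Proposed Left is best. ✓

No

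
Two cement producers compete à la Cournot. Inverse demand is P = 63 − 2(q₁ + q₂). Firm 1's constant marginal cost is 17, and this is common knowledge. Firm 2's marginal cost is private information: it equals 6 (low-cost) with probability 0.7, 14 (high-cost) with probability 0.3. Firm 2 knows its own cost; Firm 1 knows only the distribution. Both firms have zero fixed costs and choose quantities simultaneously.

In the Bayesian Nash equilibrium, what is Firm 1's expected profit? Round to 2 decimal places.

Type-c best response for Firm 2: q₂(c) = (63 − c)/4 − q₁/2.
Firm 1 maximizes expected profit; its first-order condition is 63 − 4q₁ − 2E[q₂] − 17 = 0.
Substituting E[q₂] and solving: E[c₂] = 8.4, so q₁ = (63 − 2·17 + 8.4)/6 = 6.23333.
E[P] = 63 − 2·(q₁ + E[q₂]) = 29.4667; Firm 1's expected profit = (E[P] − 17)·q₁ = (29.4667 − 17)·6.23333 = 77.7089.

77.71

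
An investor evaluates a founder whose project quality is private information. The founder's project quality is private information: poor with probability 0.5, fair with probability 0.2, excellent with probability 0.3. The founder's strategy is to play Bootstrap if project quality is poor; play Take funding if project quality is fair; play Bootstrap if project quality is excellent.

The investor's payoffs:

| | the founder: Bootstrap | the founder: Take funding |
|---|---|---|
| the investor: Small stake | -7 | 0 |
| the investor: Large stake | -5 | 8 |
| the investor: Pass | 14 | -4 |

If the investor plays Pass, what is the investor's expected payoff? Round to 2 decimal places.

E[Pass] = 0.5·14 + 0.2·(-4) + 0.3·14 = 7 + (-0.8) + 4.2 = 10.4

10.40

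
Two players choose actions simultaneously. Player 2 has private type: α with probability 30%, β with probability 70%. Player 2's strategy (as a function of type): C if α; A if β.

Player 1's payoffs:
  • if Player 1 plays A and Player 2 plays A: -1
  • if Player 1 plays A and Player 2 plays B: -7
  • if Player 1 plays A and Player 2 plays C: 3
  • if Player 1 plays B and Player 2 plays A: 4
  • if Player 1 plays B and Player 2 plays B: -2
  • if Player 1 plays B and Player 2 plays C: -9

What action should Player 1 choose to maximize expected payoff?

A

E[A] = 0.3·(3) + 0.7·(-1) = 0.2
E[B] = 0.3·(-9) + 0.7·(4) = 0.1
Best response: A (0.2 is the largest).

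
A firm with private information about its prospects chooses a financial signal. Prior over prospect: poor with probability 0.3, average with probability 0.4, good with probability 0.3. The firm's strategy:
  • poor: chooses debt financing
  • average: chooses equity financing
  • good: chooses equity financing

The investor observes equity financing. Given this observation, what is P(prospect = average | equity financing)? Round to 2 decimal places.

0.57

Apply Bayes' rule using the sender's strategy as the likelihood.
P(equity financing) = 0.3·0 + 0.4·1 + 0.3·1 = 0.7
P(average | equity financing) = (0.4·1) / 0.7 = 0.4 / 0.7 = 0.571429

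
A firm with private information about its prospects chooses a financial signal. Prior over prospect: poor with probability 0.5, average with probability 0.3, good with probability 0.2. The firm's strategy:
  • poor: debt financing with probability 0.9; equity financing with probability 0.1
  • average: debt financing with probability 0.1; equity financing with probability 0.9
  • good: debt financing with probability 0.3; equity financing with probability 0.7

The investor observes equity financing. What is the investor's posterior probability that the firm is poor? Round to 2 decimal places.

Apply Bayes' rule using the sender's strategy as the likelihood.
P(equity financing) = 0.5·0.1 + 0.3·0.9 + 0.2·0.7 = 0.46
P(poor | equity financing) = (0.5·0.1) / 0.46 = 0.05 / 0.46 = 0.108696

0.11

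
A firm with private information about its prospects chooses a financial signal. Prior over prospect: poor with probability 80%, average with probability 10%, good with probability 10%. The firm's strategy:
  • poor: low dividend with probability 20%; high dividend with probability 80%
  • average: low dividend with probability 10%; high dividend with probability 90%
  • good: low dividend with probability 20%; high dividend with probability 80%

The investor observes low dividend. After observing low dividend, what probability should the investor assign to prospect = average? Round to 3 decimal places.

P(low dividend) = 0.8·0.2 + 0.1·0.1 + 0.1·0.2 = 0.19
P(average | low dividend) = (0.1·0.1) / 0.19 = 0.01 / 0.19 = 0.0526316

0.053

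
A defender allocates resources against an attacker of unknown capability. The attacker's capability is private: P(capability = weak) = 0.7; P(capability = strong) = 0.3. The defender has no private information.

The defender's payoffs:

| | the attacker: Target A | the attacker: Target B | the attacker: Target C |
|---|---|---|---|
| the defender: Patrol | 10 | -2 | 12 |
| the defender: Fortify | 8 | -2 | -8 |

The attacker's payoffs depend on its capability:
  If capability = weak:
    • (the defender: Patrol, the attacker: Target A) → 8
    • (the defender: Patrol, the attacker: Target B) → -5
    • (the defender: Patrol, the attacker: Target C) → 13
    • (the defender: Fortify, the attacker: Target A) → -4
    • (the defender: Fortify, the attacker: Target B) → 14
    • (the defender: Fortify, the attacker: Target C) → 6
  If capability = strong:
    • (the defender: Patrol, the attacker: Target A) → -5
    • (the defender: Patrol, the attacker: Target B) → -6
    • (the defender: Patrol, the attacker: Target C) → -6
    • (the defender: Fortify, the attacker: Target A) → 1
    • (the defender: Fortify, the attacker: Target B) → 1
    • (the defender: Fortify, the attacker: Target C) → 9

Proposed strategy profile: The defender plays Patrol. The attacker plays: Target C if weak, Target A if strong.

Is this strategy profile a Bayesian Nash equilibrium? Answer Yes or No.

Yes

The defender plays Patrol: E[Patrol] = 0.7·(12) + 0.3·(10) = 11.4; E[Fortify] = -3.2. Best-responding. ✓
The attacker (capability weak), facing Patrol: Target A gives 8, Target B gives -5, Target C gives 13. Proposed Target C is best. ✓
The attacker (capability strong), facing Patrol: Target A gives -5, Target B gives -6, Target C gives -6. Proposed Target A is best. ✓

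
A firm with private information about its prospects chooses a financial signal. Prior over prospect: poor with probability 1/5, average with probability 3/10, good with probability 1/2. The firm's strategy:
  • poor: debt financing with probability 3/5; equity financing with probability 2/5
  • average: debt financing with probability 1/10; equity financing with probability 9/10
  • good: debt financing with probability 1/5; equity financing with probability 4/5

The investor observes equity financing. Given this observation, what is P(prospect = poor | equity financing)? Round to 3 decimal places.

Apply Bayes' rule using the sender's strategy as the likelihood.
P(equity financing) = (1/5)·(2/5) + (3/10)·(9/10) + (1/2)·(4/5) = 3/4
P(poor | equity financing) = ((1/5)·(2/5)) / (3/4) = (2/25) / (3/4) = 8/75

0.107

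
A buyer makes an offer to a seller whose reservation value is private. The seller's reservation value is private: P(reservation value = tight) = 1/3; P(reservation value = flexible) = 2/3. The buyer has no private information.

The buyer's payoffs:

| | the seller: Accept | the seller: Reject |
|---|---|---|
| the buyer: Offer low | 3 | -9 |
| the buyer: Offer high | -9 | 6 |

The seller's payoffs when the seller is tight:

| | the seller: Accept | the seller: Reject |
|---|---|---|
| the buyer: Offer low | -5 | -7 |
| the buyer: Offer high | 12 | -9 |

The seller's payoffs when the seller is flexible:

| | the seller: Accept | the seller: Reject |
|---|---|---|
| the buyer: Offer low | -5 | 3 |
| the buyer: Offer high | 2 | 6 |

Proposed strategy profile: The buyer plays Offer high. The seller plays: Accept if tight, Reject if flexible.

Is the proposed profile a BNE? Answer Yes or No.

A profile is a BNE iff every type of every player is best-responding given beliefs about the other side.
The buyer plays Offer high: E[Offer high] = 1/3·(-9) + 2/3·(6) = 1; E[Offer low] = -5. Best-responding. ✓
The seller (reservation value tight), facing Offer high: Accept gives 12, Reject gives -9. Proposed Accept is best. ✓
The seller (reservation value flexible), facing Offer high: Accept gives 2, Reject gives 6. Proposed Reject is best. ✓

Yes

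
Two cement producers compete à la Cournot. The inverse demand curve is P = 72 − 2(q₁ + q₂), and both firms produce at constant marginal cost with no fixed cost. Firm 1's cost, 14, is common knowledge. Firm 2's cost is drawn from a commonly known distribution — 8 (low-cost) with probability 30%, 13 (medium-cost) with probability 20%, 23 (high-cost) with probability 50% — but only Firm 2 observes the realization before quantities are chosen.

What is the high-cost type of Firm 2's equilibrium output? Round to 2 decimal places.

Type-c best response for Firm 2: q₂(c) = (72 − c)/4 − q₁/2.
Firm 1 maximizes expected profit; its first-order condition is 72 − 4q₁ − 2E[q₂] − 14 = 0.
Substituting E[q₂] and solving: E[c₂] = 16.5, so q₁ = (72 − 2·14 + 16.5)/6 = 10.0833.
q₂(high-cost) = (72 − 23 − 2·10.0833)/4 = 7.20833.

7.21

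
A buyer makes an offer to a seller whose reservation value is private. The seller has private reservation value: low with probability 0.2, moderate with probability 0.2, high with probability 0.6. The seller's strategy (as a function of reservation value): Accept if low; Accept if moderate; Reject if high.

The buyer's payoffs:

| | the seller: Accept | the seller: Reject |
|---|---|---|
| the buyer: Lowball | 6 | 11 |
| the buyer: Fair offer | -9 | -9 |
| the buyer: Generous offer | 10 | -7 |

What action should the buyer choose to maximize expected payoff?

Lowball

E[Lowball] = 0.2·(6) + 0.2·(6) + 0.6·(11) = 9
E[Fair offer] = 0.2·(-9) + 0.2·(-9) + 0.6·(-9) = -9
E[Generous offer] = 0.2·(10) + 0.2·(10) + 0.6·(-7) = -0.2
Best response: Lowball (9 is the largest).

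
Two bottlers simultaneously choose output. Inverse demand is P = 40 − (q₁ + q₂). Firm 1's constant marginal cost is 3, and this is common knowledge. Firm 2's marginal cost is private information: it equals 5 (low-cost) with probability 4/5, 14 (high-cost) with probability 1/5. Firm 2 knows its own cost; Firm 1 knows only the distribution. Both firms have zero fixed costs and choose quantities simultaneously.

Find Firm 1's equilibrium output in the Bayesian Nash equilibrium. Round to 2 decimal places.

Type-c best response for Firm 2: q₂(c) = (40 − c)/2 − q₁/2.
Firm 1 maximizes expected profit; its first-order condition is 40 − 2q₁ − E[q₂] − 3 = 0.
Substituting E[q₂] and solving: E[c₂] = 6.8, so q₁ = (40 − 2·3 + 6.8)/3 = 13.6.

13.60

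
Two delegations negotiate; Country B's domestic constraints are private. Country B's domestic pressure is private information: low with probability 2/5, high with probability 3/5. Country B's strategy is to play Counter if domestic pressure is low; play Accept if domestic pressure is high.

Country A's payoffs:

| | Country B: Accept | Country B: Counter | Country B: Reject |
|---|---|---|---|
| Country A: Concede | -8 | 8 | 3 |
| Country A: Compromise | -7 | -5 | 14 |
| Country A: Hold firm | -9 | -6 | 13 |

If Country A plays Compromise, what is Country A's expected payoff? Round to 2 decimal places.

-6.20

Take the expectation over Country B's domestic pressure, weighting each type's action by its prior probability.
E[Compromise] = 2/5·(-5) + 3/5·(-7) = (-2) + (-21/5) = -31/5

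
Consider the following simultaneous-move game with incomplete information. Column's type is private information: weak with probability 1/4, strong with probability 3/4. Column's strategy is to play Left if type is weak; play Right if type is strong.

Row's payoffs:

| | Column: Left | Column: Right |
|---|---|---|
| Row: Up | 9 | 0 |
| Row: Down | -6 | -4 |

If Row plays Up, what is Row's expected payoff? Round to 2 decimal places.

2.25

E[Up] = 1/4·9 + 3/4·0 = 9/4 + 0 = 9/4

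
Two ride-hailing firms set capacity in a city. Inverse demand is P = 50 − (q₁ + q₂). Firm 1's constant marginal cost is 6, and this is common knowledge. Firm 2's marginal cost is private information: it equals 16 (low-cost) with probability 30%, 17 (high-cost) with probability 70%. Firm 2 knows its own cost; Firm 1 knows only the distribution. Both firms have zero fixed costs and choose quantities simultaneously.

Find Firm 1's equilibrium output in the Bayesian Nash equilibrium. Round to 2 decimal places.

18.23

Type-c best response for Firm 2: q₂(c) = (50 − c)/2 − q₁/2.
Firm 1 maximizes expected profit; its first-order condition is 50 − 2q₁ − E[q₂] − 6 = 0.
Substituting E[q₂] and solving: E[c₂] = 16.7, so q₁ = (50 − 2·6 + 16.7)/3 = 18.2333.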